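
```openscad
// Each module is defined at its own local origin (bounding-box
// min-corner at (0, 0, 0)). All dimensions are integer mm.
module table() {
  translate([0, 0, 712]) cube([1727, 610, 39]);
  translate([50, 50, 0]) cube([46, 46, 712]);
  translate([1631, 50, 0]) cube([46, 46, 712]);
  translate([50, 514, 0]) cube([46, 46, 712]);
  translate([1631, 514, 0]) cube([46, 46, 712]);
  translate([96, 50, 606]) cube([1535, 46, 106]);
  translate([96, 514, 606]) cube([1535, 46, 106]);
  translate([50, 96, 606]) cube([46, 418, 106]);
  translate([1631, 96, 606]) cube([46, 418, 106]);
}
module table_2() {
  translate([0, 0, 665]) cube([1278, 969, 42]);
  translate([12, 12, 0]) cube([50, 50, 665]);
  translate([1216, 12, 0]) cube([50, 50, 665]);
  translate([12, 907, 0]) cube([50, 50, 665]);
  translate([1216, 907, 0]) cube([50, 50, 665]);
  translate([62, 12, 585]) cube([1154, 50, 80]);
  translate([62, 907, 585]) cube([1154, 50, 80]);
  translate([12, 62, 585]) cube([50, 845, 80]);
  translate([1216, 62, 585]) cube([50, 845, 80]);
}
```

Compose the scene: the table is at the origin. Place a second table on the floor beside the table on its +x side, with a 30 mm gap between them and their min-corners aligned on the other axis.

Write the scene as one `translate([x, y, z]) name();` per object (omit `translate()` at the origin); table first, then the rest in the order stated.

table();
translate([1757, 0, 0]) table_2();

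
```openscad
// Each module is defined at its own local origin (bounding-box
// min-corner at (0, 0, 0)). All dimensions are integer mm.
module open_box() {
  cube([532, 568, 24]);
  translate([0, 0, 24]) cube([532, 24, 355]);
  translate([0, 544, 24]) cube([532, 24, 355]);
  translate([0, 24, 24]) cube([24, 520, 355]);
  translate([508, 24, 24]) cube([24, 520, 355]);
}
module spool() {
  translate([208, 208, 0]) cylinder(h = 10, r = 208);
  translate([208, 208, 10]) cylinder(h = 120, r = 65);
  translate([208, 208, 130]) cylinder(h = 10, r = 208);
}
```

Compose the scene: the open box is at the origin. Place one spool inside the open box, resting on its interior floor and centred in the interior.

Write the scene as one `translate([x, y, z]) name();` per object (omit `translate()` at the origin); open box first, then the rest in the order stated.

open_box();
translate([58, 76, 24]) spool();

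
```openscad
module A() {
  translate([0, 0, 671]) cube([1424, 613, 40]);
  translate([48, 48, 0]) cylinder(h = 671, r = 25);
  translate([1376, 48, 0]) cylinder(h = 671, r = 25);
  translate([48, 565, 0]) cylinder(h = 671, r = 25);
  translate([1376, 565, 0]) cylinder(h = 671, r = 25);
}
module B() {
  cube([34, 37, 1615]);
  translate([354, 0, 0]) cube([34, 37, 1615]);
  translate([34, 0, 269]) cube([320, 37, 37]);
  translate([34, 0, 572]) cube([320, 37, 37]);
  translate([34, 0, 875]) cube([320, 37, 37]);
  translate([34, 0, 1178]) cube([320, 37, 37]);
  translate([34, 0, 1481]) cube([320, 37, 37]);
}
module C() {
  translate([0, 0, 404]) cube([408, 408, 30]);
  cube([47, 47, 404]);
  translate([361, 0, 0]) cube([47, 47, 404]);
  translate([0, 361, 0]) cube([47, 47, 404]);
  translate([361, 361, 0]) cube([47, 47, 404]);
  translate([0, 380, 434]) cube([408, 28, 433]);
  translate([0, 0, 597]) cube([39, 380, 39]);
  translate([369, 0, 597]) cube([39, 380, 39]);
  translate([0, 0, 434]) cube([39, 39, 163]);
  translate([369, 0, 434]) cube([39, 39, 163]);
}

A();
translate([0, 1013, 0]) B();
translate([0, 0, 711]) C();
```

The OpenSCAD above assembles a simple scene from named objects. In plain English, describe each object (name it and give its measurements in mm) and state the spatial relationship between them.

A is a table with a 1424×613 mm rectangular top, 40 mm thick, top surface at z = 711 mm, supported by four round legs of 50 mm diameter, each leg's bounding box inset 23 mm from the nearest pair of top edges, running from the floor.

B is a straight ladder. Two 34×37 mm vertical rails, 1615 mm tall, stand 388 mm apart (outside-to-outside) with their front faces coplanar on the −y side. 5 rungs, each 37 mm deep and 37 mm tall, span between the inner faces of the rails, front faces flush with the rails. The lowest rung's underside is at z = 269 mm and rungs are spaced 303 mm apart (underside to underside).

C is a chair: 408×408 mm seat, 30 mm thick, top at z = 434 mm, on four 47 mm square corner legs flush with the seat edges. A 28 mm thick backrest slab spans the full seat width, extending 433 mm above the seat top, its back face flush with the seat's +y edge. Two armrests of 39×39 mm section run along each side from the seat's front edge to the front of the backrest, top faces 202 mm above the seat top and outer faces flush with the seat's x-edges; a 39×39 mm post under the front of each armrest stands on the seat at the front corner.

The ladder is on the floor beside the table on its +y side. The chair is on top of the table.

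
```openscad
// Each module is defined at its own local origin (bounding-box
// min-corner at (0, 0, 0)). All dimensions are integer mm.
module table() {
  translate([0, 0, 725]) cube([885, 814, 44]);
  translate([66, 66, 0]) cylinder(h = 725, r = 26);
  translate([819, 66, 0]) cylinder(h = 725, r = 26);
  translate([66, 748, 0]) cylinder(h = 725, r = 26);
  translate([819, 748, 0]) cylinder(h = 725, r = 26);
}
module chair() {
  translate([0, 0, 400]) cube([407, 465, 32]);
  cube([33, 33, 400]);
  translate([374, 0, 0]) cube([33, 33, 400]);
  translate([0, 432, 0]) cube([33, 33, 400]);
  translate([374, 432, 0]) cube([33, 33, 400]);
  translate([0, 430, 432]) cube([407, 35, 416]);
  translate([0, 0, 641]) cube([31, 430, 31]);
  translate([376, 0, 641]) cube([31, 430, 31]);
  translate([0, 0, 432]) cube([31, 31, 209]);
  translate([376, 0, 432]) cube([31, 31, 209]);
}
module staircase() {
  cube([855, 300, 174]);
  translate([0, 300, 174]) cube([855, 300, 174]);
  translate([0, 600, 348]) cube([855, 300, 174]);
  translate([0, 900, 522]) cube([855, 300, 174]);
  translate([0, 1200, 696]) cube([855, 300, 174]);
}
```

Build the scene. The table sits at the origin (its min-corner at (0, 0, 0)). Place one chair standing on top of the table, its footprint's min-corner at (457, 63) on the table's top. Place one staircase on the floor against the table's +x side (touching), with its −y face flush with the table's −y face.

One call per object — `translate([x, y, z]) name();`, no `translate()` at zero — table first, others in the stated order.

table();
translate([457, 63, 769]) chair();
translate([885, 0, 0]) staircase();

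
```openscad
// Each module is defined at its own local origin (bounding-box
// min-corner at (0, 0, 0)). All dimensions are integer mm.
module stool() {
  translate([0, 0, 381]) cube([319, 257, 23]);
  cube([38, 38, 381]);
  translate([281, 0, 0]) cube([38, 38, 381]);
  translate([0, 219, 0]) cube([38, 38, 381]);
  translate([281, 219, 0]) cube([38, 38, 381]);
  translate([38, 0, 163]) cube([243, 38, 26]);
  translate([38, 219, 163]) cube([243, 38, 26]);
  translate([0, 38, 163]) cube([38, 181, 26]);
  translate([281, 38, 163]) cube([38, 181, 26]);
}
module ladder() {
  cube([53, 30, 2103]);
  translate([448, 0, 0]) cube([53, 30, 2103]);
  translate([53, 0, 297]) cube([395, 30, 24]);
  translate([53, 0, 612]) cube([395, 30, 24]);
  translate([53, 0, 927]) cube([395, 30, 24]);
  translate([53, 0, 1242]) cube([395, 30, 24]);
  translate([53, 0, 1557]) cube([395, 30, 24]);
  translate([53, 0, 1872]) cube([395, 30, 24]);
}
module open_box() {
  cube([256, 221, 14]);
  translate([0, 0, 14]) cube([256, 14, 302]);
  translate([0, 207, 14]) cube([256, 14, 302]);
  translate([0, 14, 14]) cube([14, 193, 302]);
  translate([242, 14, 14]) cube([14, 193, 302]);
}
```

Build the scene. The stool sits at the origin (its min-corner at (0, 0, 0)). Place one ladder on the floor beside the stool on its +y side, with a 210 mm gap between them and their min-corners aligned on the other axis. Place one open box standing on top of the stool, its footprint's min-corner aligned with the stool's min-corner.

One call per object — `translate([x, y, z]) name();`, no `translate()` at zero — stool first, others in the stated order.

stool();
translate([0, 467, 0]) ladder();
translate([0, 0, 404]) open_box();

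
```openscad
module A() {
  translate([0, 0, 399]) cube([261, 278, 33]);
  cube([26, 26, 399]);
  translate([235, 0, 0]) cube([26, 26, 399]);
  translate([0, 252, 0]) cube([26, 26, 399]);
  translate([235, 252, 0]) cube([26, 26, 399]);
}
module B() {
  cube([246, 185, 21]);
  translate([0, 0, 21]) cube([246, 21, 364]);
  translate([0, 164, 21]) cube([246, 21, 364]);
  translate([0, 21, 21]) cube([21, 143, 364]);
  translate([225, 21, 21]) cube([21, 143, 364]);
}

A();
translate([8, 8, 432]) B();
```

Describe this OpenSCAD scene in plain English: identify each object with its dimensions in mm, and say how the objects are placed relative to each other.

A is a four-legged stool. The seat is a 261×278×33 mm slab whose top surface is at z = 432 mm; four square legs, each 26×26 mm in cross-section, run from the floor (z = 0) to the underside of the seat, each flush with a corner of the seat.

B is an open storage box with external size 246×185×385 mm and wall thickness 21 mm (the base is also 21 mm thick). The base covers the whole footprint; the four walls stand on the base, with the y-facing walls full-width and the x-facing walls fitting between their inner faces.

The open box is on top of the stool.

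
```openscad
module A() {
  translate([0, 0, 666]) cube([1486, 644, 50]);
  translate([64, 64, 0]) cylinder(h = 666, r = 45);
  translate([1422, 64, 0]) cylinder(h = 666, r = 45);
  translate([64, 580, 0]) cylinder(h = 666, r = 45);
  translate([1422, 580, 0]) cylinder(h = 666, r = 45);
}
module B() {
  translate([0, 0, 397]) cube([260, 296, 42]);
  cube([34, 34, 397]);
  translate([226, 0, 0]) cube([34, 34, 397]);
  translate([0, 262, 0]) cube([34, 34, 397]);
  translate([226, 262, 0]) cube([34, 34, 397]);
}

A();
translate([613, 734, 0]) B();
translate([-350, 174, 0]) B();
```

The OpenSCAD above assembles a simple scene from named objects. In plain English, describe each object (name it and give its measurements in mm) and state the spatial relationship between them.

A is a table with a 1486×644 mm rectangular top, 50 mm thick, top surface at z = 716 mm, supported by four round legs of 90 mm diameter, each leg's bounding box inset 19 mm from the nearest pair of top edges, running from the floor.

B is a four-legged stool. The seat is a 260×296×42 mm slab whose top surface is at z = 439 mm; four square legs, each 34×34 mm in cross-section, run from the floor (z = 0) to the underside of the seat, each flush with a corner of the seat.

Two stools sit around the table at the +y, −x sides.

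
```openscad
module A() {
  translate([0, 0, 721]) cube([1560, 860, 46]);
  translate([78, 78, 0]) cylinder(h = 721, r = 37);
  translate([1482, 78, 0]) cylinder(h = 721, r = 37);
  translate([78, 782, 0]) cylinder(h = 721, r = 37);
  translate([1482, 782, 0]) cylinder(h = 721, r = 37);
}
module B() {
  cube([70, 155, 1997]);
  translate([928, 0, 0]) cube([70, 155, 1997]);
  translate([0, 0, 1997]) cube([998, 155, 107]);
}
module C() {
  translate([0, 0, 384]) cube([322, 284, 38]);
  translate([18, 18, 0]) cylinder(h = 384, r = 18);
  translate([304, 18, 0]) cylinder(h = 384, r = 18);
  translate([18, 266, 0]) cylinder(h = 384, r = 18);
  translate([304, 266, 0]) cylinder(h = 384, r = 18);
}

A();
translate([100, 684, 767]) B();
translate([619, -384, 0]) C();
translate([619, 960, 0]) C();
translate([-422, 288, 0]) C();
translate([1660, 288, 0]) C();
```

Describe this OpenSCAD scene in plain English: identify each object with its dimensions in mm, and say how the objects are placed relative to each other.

A is a table: top 1560 mm (x) × 860 mm (y), 46 mm thick, upper face at z = 767 mm, on four round legs of 74 mm diameter, each leg's bounding box inset 41 mm from the nearest pair of top edges, running from z = 0 to the bottom of the top.

B is a door frame. The clear opening is 858 mm wide and 1997 mm high. Two 70 mm wide jambs, 155 mm deep, stand either side of the opening from the floor to the top of the opening. A 107 mm thick head sits across the top of both jambs, spanning the full outside width of the frame.

C is a four-legged stool. The seat is a 322×284×38 mm slab whose top surface is at z = 422 mm; four round legs, each 36 mm in diameter, run from the floor (z = 0) to the underside of the seat, each leg's axis is inset half a diameter from the nearest pair of seat edges (so the leg's bounding box is flush with the corner).

The door frame is on top of the table. Four stools sit around the table at the −y, +y, −x, +x sides.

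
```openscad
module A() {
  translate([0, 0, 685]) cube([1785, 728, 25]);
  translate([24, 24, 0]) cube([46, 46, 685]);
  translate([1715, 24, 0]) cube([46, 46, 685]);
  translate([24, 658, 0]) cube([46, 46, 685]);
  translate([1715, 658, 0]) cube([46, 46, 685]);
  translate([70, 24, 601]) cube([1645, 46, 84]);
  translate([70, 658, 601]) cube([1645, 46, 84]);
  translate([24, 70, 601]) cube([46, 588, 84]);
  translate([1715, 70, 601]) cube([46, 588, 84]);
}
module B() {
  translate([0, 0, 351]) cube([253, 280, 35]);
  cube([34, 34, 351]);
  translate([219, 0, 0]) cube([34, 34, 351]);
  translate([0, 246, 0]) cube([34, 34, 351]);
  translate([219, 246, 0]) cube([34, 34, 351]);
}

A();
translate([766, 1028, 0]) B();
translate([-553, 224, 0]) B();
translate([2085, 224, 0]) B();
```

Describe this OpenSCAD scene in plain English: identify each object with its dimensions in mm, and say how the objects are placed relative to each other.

A is a table: top 1785 mm (x) × 728 mm (y), 25 mm thick, upper face at z = 710 mm, on four 46×46 mm square legs, each inset 24 mm from the nearest pair of top edges, running from z = 0 to the bottom of the top. Four apron rails, 46 mm thick and 84 mm tall, run between adjacent legs with their top edges flush with the underside of the top and their outer faces flush with the legs' outer faces.

B is a simple wooden stool: a rectangular seat 253 mm (x) by 280 mm (y), 35 mm thick, top face at z = 386 mm, on four square legs, each 34×34 mm in cross-section. The legs rest on z = 0, each flush with a corner of the seat.

Three stools sit around the table at the +y, −x, +x sides.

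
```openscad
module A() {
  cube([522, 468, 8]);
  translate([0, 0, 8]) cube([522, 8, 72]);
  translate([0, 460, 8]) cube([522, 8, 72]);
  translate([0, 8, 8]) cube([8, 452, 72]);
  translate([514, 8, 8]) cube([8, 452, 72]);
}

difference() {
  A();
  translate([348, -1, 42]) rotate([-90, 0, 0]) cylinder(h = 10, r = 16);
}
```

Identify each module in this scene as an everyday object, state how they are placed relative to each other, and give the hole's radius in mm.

The subtracted cylinder has r = 16 mm.

A is an open box. The open box has a circular hole through its front wall. The hole's radius is 16 mm.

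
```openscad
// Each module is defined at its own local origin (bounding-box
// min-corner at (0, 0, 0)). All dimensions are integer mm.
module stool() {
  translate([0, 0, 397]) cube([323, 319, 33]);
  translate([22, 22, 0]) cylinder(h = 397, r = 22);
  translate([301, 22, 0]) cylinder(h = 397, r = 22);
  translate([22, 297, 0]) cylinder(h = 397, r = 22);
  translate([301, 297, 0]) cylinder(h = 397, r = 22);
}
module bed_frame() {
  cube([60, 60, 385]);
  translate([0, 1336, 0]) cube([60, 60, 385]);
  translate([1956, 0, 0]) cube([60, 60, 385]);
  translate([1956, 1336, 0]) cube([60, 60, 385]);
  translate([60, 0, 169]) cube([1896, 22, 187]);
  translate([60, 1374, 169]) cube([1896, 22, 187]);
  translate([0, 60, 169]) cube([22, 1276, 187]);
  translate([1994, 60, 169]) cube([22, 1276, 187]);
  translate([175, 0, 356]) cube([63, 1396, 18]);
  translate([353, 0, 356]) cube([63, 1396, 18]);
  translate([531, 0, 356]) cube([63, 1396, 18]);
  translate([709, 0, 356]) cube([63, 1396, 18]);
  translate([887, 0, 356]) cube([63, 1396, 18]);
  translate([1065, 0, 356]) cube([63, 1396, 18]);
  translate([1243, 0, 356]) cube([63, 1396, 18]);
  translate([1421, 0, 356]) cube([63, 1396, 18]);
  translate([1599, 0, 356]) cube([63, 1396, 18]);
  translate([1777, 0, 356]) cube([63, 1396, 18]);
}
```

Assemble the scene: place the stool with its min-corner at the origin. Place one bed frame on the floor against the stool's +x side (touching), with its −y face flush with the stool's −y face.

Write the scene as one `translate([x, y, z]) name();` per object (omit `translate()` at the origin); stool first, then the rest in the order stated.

stool();
translate([323, 0, 0]) bed_frame();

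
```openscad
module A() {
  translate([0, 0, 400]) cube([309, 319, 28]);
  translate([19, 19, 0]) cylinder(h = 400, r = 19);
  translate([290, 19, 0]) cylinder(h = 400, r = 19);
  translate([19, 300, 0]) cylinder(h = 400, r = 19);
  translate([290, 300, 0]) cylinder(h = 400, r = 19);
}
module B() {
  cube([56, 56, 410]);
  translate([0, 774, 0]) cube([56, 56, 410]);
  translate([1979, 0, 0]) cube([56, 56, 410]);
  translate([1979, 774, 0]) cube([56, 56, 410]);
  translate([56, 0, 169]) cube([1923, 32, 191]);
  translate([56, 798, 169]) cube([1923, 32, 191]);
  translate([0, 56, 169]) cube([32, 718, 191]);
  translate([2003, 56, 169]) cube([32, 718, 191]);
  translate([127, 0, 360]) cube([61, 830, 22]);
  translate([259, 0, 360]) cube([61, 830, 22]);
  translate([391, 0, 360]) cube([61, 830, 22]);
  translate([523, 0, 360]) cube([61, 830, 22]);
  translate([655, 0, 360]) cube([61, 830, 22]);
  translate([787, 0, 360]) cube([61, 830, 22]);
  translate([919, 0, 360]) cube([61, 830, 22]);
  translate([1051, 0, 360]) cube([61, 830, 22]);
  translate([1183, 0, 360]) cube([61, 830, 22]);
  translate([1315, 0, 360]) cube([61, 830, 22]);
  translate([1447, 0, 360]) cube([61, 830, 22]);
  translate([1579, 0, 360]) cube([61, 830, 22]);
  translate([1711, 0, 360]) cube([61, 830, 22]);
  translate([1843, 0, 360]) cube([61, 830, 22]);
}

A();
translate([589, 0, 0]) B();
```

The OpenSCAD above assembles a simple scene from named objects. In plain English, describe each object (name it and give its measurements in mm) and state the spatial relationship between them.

A is a four-legged stool. The seat is 309×319 mm, 28 mm thick, top at z = 428 mm. It stands on four round legs, each 38 mm in diameter, from z = 0 to the seat underside, each leg's axis is inset half a diameter from the nearest pair of seat edges (so the leg's bounding box is flush with the corner).

B is a bed frame 2035 mm long (x) by 830 mm wide (y). Four 56×56 mm corner posts, 410 mm tall, at the corners of the footprint. Four rails of 32 mm thickness and 191 mm height run between adjacent posts with their undersides at z = 169 mm, their outer faces flush with the outside of the frame (the two x-running rails run between the posts' inner faces; the two y-running rails run between the posts' inner faces). 14 slats, each 61 mm wide (x) and 22 mm thick, lie across the top of the two x-running rails, running the full 830 mm width of the frame in y; the slats are evenly spaced along x between the inner faces of the end posts with equal gaps (rounded down to the nearest mm) at the −x end and between each pair — any rounding remainder accumulates at the +x end.

The bed frame is on the floor beside the stool on its +x side.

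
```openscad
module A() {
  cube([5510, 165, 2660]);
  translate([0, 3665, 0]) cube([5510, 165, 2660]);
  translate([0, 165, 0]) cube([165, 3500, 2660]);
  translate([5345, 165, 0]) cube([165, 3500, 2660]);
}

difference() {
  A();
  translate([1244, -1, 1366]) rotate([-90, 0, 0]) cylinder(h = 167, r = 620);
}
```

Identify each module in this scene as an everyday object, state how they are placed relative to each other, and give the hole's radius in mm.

The subtracted cylinder has r = 620 mm.

A is a house frame. The house frame has a circular hole through its front wall. The hole's radius is 620 mm.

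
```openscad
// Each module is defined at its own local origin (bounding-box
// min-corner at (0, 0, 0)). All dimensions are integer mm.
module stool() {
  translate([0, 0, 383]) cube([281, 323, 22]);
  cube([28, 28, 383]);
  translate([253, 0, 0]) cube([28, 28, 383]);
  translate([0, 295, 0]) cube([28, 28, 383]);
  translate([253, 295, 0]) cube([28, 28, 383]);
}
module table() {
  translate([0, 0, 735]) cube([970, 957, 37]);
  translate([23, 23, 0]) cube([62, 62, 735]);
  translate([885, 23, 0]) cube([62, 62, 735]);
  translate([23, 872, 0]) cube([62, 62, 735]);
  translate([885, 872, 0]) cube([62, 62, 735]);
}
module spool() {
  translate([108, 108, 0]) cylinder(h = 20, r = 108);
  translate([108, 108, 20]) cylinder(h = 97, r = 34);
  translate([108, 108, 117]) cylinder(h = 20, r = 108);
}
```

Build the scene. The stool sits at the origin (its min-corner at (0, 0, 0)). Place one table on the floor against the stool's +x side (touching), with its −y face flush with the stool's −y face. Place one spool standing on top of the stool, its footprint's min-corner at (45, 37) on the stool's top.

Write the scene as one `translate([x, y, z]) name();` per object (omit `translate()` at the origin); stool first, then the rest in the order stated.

stool();
translate([281, 0, 0]) table();
translate([45, 37, 405]) spool();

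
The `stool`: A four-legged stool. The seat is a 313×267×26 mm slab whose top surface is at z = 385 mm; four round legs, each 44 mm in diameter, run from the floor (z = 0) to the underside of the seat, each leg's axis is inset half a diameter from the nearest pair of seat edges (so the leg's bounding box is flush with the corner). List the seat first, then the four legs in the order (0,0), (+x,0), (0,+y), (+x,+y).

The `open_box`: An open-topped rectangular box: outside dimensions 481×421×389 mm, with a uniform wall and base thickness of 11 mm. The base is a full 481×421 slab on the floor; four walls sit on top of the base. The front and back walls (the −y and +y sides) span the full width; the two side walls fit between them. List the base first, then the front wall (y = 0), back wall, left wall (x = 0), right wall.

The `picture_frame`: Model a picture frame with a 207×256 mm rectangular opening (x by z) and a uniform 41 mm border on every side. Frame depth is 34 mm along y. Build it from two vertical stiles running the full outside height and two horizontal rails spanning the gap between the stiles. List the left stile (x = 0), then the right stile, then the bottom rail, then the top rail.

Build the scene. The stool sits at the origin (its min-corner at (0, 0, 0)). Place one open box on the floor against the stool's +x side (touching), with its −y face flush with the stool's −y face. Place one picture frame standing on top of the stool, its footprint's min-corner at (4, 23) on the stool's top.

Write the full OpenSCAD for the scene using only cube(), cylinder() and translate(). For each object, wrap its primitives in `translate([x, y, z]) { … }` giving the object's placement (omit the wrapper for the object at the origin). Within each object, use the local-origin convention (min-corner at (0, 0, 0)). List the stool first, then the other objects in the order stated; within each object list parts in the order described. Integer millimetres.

translate([0, 0, 359]) cube([313, 267, 26]);
translate([22, 22, 0]) cylinder(h = 359, r = 22);
translate([291, 22, 0]) cylinder(h = 359, r = 22);
translate([22, 245, 0]) cylinder(h = 359, r = 22);
translate([291, 245, 0]) cylinder(h = 359, r = 22);
translate([313, 0, 0]) {
  cube([481, 421, 11]);
  translate([0, 0, 11]) cube([481, 11, 378]);
  translate([0, 410, 11]) cube([481, 11, 378]);
  translate([0, 11, 11]) cube([11, 399, 378]);
  translate([470, 11, 11]) cube([11, 399, 378]);
}
translate([4, 23, 385]) {
  cube([41, 34, 338]);
  translate([248, 0, 0]) cube([41, 34, 338]);
  translate([41, 0, 0]) cube([207, 34, 41]);
  translate([41, 0, 297]) cube([207, 34, 41]);
}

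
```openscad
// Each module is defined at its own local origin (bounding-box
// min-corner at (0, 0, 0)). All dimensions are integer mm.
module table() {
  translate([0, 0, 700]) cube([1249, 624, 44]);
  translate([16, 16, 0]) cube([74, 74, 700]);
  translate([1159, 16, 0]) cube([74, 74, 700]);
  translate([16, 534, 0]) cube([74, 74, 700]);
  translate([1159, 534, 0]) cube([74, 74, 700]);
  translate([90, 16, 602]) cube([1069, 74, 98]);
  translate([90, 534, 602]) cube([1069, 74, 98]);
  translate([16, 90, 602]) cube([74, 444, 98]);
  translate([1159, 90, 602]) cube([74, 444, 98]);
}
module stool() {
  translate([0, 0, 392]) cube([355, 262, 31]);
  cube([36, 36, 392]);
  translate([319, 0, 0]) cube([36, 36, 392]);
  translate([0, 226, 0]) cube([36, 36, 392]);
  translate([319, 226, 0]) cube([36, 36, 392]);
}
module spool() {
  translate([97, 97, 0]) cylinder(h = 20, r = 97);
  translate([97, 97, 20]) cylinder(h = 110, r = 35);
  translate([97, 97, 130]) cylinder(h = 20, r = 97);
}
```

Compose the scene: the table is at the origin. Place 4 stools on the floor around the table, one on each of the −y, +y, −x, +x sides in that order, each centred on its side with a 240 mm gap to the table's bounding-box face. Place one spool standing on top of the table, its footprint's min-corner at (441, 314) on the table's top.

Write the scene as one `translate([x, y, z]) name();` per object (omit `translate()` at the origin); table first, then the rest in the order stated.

table();
translate([447, -502, 0]) stool();
translate([447, 864, 0]) stool();
translate([-595, 181, 0]) stool();
translate([1489, 181, 0]) stool();
translate([441, 314, 744]) spool();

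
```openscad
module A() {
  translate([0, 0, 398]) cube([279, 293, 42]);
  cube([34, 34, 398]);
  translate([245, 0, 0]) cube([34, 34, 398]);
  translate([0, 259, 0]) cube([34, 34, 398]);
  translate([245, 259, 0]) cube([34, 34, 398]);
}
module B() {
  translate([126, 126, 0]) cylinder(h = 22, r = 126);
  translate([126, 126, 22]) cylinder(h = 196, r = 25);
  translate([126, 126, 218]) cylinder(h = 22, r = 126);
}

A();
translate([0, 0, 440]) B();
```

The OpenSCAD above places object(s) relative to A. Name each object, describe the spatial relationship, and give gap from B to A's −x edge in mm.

The spool's min-x is at 0; the stool's min-x is 0; gap = 0 mm.

A is a stool. B is a spool. The spool is on top of the stool. The gap from the spool to the stool's −x edge is 0 mm.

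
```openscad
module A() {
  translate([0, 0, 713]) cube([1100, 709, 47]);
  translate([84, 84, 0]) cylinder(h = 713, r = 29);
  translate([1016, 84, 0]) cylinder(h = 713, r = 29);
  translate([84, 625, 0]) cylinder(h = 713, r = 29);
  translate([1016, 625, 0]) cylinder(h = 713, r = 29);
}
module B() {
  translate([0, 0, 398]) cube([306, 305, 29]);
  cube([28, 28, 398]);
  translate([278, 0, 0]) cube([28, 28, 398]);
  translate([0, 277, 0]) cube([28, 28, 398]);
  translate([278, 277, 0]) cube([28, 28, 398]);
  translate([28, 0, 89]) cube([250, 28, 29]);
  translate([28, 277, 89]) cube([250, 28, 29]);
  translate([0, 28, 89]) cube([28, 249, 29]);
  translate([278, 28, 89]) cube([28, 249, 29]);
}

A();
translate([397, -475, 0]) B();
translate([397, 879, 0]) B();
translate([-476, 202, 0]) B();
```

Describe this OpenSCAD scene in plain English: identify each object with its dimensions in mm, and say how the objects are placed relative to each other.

A is a table: top 1100 mm (x) × 709 mm (y), 47 mm thick, upper face at z = 760 mm, on four round legs of 58 mm diameter, each leg's bounding box inset 55 mm from the nearest pair of top edges, running from z = 0 to the bottom of the top.

B is a four-legged stool. The seat is a 306×305×29 mm slab whose top surface is at z = 427 mm; four square legs, each 28×28 mm in cross-section, run from the floor (z = 0) to the underside of the seat, each flush with a corner of the seat. Four stretchers, 28 mm wide and 29 mm tall, connect adjacent legs with their undersides at z = 89 mm, each running between the inner faces of the legs it joins and aligned with the legs' outer faces on the other axis.

Three stools sit around the table at the −y, +y, −x sides.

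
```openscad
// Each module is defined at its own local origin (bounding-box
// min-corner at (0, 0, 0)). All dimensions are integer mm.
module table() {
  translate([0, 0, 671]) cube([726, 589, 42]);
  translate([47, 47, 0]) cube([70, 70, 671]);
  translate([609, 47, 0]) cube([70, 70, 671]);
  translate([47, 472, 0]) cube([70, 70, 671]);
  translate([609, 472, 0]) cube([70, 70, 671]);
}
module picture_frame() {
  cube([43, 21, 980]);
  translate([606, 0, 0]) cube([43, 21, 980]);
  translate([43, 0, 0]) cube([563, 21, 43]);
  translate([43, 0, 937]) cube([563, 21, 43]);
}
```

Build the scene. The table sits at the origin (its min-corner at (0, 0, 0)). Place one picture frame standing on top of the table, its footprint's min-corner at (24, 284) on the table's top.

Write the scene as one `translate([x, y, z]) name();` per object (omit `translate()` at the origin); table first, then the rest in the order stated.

table();
translate([24, 284, 713]) picture_frame();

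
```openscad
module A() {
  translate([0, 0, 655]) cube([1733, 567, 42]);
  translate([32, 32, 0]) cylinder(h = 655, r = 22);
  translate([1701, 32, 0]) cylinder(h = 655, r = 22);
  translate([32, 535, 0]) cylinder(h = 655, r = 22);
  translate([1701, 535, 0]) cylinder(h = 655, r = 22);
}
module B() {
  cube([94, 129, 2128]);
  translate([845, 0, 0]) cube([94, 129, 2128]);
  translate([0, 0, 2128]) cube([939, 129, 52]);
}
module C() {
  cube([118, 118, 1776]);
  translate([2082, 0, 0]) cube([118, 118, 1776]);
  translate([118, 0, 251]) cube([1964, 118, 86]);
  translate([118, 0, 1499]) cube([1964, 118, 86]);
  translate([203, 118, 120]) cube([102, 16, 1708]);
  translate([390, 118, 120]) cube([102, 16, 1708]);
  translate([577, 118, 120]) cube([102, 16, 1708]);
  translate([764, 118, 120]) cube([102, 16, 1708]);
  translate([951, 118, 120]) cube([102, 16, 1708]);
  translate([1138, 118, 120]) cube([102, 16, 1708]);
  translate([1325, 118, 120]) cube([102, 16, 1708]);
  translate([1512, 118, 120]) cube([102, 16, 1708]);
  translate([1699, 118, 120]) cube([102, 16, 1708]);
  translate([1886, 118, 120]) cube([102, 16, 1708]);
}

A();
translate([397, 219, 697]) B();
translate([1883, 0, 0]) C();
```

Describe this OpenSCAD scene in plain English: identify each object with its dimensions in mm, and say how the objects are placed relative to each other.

A is a table: top 1733 mm (x) × 567 mm (y), 42 mm thick, upper face at z = 697 mm, on four round legs of 44 mm diameter, each leg's bounding box inset 10 mm from the nearest pair of top edges, running from z = 0 to the bottom of the top.

B is a rectangular door frame: two vertical jambs of 94×129 mm section, 2128 mm tall, with a clear opening 751 mm wide between their inner faces. A header 52 mm tall and 129 mm deep lies on top of the jambs and spans the full outside width.

C is a fence section. Two 118×118 mm posts, 1776 mm tall, stand on the floor with a clear span of 1964 mm between their inner faces. Two horizontal rails of 118×86 mm section span the gap between the posts with their undersides at z = 251 mm and z = 1499 mm, flush with the posts' −y face. 10 pickets, each 102 mm wide, 16 mm thick and 1708 mm tall, are fixed to the +y face of the rails with their bottoms at z = 120 mm, evenly spaced across the span with equal gaps (rounded down to the nearest mm) at the −x end and between each pair — any rounding remainder accumulates at the +x end.

The door frame is on top of the table, centred. The fence section is on the floor beside the table on its +x side.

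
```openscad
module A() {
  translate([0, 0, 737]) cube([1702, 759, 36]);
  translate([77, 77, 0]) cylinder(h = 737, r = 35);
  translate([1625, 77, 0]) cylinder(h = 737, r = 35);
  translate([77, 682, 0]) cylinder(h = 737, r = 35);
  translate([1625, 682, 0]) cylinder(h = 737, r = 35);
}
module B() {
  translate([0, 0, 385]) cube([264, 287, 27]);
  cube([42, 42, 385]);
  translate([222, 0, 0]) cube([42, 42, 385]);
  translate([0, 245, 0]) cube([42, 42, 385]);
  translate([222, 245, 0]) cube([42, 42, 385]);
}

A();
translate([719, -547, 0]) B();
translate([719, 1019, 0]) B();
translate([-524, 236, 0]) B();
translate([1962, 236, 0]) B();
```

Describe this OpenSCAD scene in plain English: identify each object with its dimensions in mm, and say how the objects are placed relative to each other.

A is a table: top 1702 mm (x) × 759 mm (y), 36 mm thick, upper face at z = 773 mm, on four round legs of 70 mm diameter, each leg's bounding box inset 42 mm from the nearest pair of top edges, running from z = 0 to the bottom of the top.

B is a four-legged stool. The seat is a 264×287×27 mm slab whose top surface is at z = 412 mm; four square legs, each 42×42 mm in cross-section, run from the floor (z = 0) to the underside of the seat, each flush with a corner of the seat.

Four stools sit around the table at the −y, +y, −x, +x sides.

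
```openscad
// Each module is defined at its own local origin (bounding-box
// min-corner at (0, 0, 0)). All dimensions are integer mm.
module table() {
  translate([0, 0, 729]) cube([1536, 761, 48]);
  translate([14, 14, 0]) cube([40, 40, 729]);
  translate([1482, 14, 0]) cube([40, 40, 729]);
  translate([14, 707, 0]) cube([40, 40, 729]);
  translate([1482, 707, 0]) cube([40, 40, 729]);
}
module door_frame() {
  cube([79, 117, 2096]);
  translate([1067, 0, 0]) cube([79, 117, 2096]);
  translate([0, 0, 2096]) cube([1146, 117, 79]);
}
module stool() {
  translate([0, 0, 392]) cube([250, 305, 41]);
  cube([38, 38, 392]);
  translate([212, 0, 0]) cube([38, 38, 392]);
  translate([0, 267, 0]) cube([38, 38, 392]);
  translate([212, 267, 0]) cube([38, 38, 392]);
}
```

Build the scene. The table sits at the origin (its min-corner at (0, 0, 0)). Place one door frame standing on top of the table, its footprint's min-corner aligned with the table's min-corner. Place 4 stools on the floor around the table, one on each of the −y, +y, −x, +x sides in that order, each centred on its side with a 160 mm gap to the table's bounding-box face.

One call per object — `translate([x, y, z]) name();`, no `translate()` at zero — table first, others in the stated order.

table();
translate([0, 0, 777]) door_frame();
translate([643, -465, 0]) stool();
translate([643, 921, 0]) stool();
translate([-410, 228, 0]) stool();
translate([1696, 228, 0]) stool();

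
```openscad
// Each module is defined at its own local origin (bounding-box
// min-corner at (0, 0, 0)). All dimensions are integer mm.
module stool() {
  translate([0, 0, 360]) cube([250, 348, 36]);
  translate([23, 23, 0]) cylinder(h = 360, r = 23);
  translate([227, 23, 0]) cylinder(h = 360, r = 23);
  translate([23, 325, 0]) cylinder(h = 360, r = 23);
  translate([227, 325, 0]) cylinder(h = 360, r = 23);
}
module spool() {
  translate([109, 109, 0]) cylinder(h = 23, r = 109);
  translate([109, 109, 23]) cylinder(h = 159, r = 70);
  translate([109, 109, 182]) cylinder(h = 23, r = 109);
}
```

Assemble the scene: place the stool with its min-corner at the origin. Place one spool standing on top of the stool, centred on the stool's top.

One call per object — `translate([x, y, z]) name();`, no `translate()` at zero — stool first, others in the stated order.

stool();
translate([16, 65, 396]) spool();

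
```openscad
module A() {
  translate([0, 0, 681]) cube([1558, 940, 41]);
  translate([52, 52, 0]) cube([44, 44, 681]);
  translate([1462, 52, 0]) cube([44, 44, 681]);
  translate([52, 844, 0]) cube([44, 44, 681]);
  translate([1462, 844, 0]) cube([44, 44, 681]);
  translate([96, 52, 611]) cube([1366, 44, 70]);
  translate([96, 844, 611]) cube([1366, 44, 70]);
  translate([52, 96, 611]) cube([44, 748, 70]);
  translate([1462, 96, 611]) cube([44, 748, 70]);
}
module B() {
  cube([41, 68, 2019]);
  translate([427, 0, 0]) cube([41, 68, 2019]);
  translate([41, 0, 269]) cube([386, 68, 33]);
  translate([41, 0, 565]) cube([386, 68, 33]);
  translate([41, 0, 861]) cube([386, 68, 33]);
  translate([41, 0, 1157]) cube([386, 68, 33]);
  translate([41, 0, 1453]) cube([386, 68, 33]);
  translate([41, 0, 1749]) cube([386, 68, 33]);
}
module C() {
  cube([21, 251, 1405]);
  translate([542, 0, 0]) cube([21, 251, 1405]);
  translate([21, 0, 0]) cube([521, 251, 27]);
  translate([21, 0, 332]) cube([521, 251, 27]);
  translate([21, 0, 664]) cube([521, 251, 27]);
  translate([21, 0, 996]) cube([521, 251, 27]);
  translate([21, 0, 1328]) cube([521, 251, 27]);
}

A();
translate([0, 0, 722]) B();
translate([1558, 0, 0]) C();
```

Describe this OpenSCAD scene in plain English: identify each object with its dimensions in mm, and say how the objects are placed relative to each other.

A is a table with a 1558×940 mm rectangular top, 41 mm thick, top surface at z = 722 mm, supported by four 44×44 mm square legs, each inset 52 mm from the nearest pair of top edges, running from the floor. Four apron rails, 44 mm thick and 70 mm tall, run between adjacent legs with their top edges flush with the underside of the top and their outer faces flush with the legs' outer faces.

B is a wooden ladder with two side rails of 41×68 mm section and 2019 mm height, set 468 mm apart overall. Between them run 6 rectangular rungs (68 mm deep, 33 mm thick), front faces flush with the rails' −y face. The bottom of the first rung is 269 mm above the floor and each subsequent rung is 296 mm higher than the one below.

C is a bookshelf 563 mm wide overall, 251 mm deep and 1405 mm tall. The two sides are 21 mm thick vertical panels. 5 horizontal shelves of 27 mm thickness span between the inner faces of the sides; the lowest shelf sits on the floor and shelves are stacked with a clear vertical gap of 305 mm between each pair.

The ladder is on top of the table. The bookshelf is against the table's +x side, with their −y faces flush.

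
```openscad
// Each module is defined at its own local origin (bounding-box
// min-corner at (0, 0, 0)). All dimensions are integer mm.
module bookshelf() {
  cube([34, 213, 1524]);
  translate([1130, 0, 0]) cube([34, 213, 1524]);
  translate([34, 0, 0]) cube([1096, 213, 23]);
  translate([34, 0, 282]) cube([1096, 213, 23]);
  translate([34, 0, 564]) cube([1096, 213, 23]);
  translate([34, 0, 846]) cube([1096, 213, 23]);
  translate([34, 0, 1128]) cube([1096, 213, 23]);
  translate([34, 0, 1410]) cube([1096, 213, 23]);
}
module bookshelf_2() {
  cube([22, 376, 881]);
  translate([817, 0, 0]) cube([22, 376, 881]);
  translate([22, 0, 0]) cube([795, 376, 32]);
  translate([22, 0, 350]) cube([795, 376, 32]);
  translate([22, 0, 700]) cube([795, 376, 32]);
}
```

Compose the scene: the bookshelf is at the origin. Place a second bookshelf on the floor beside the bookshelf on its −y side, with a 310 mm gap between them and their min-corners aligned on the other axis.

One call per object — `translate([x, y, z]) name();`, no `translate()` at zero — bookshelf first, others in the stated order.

bookshelf();
translate([0, -686, 0]) bookshelf_2();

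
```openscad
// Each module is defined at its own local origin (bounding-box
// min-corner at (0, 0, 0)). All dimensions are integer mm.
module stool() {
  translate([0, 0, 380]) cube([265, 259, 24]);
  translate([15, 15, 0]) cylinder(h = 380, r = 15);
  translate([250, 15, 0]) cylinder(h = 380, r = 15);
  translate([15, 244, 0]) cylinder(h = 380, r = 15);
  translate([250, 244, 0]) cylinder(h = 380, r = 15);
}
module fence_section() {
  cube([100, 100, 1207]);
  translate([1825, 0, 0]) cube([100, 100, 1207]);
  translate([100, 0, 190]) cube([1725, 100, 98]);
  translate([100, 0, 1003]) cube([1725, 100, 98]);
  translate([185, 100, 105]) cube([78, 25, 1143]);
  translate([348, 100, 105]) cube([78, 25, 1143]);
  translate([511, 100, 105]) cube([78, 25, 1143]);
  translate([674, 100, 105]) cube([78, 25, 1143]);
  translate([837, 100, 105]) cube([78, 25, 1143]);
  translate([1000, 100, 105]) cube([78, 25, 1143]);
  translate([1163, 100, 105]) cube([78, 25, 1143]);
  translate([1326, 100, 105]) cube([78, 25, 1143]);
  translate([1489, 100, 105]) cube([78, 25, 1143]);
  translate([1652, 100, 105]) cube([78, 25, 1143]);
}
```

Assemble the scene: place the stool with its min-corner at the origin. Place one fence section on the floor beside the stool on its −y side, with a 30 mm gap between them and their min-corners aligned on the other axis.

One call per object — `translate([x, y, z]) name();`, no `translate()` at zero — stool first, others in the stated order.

stool();
translate([0, -155, 0]) fence_section();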